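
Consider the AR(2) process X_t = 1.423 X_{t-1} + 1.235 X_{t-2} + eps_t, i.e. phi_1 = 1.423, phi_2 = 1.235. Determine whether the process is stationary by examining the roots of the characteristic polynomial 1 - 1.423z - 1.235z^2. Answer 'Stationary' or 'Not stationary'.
\text{Not stationary}

The AR(p) characteristic polynomial is P(z) = 1 - 1.423z - 1.235z^2.
Stationarity requires all roots to lie outside the unit circle, i.e. |z| > 1 for every root.
Set 1 + (-1.423) z + (-1.235) z^2 = 0, i.e. a z^2 + b z + c = 0 with a = -1.235, b = -1.423, c = 1.
Discriminant D = b^2 - 4ac = (-1.423)^2 - 4*(-1.235)*1 = 2.024929 - (-4.94) = 6.964929.
D >= 0, so the roots are real: z = (-b +/- sqrt(D)) / (2a) = (1.423 +/- 2.639115) / (-2.47).
  z_1 = (1.423 + 2.639115) / (-2.47) = -1.6446,   |z_1| = 1.6446.
  z_2 = (1.423 - 2.639115) / (-2.47) = 0.4924,   |z_2| = 0.4924.
Moduli of all roots: 1.6446, 0.4924.
All moduli strictly greater than 1? No.
Verdict: Not stationary.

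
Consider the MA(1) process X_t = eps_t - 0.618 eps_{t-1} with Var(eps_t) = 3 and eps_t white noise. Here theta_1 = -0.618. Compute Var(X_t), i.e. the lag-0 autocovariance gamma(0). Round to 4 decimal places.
\gamma(0) = 4.1458

For an MA(q) process X_t = eps_t + sum_i theta_i eps_{t-i} with
Var(eps_t) = sigma^2, the variance is
  gamma(0) = sigma^2 * (1 + sum_i theta_i^2).
  sum_i theta_i^2 = (-0.618)^2 = 0.381924.
  gamma(0) = 3 * (1 + 0.381924) = 3 * 1.381924 = 4.145772, which rounds to 4.1458.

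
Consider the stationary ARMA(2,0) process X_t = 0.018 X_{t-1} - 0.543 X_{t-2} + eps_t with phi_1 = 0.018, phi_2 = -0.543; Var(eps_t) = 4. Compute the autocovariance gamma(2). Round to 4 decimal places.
\gamma(2) = -3.0794

Multiply the model equation by X_{t-k} and take expectations. With theta_0 = psi_0 = 1 and psi_j the MA(infinity) weights, this gives
  gamma(k) - sum_i phi_i gamma(k-i) = c_k,
  c_k = sigma^2 * sum_{j=k..q} theta_j psi_{j-k}   (c_k = 0 for k > q),
using gamma(-m) = gamma(m).
Pure AR (q = 0): c_0 = sigma^2 = 4, c_k = 0 for k >= 1.
Equations for k = 0, 1, 2 (AR order 2, c_2 = 0):
  (E0) gamma(0) = phi_1 gamma(1) + phi_2 gamma(2) + c_0
  (E1) gamma(1) = phi_1 gamma(0) + phi_2 gamma(1) + c_1
  (E2) gamma(2) = phi_1 gamma(1) + phi_2 gamma(0)
From (E1): gamma(1) = A gamma(0) + B with
  A = phi_1 / (1 - phi_2) = 0.018 / 1.543 = 0.011666,   B = c_1 / (1 - phi_2) = 0 / 1.543 = 0.
Insert (E2) into (E0): gamma(0) (1 - phi_2^2) = phi_1 (1 + phi_2) gamma(1) + c_0.
  phi_1 (1 + phi_2) = (0.018)(0.457) = 0.008226,   1 - phi_2^2 = 0.705151.
Replace gamma(1) by A gamma(0) + B and collect gamma(0):
  gamma(0) [0.705151 - (0.008226)(0.011666)] = c_0 = 4
  gamma(0) * 0.705055 = 4
  gamma(0) = 4 / 0.705055 = 5.673316.
  gamma(1) = A gamma(0) = (0.011666)(5.673316) = 0.066183.
  gamma(2) = phi_1 gamma(1) + phi_2 gamma(0) = (0.018)(0.066183) + (-0.543)(5.673316) = -3.079419.
Therefore gamma(2) = -3.0794 (to 4 decimal places).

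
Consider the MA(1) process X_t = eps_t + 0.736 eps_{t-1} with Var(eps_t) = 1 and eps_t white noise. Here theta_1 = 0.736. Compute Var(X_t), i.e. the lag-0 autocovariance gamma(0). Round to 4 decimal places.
\gamma(0) = 1.5417

For an MA(q) process X_t = eps_t + sum_i theta_i eps_{t-i} with
Var(eps_t) = sigma^2, the variance is
  gamma(0) = sigma^2 * (1 + sum_i theta_i^2).
  sum_i theta_i^2 = (0.736)^2 = 0.541696.
  gamma(0) = 1 * (1 + 0.541696) = 1 * 1.541696 = 1.541696, which rounds to 1.5417.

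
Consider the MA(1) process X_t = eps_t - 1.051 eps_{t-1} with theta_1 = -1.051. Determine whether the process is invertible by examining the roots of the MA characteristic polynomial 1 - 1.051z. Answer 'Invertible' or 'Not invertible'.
\text{Not invertible}

The MA(q) characteristic polynomial is P(z) = 1 - 1.051z.
Invertibility requires all roots to lie outside the unit circle, i.e. |z| > 1 for every root.
This is linear in z: 1 + (-1.051) z = 0  =>  z = -1/(-1.051) = 0.951475,  |z| = 0.951475.
Moduli of all roots: 0.9515.
All moduli strictly greater than 1? No.
Verdict: Not invertible.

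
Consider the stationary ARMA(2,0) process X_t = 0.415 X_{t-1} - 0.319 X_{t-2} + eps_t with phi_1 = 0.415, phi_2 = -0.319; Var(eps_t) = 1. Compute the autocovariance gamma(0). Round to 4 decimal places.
\gamma(0) = 1.2356

Multiply the model equation by X_{t-k} and take expectations. With theta_0 = psi_0 = 1 and psi_j the MA(infinity) weights, this gives
  gamma(k) - sum_i phi_i gamma(k-i) = c_k,
  c_k = sigma^2 * sum_{j=k..q} theta_j psi_{j-k}   (c_k = 0 for k > q),
using gamma(-m) = gamma(m).
Pure AR (q = 0): c_0 = sigma^2 = 1, c_k = 0 for k >= 1.
Equations for k = 0, 1, 2 (AR order 2, c_2 = 0):
  (E0) gamma(0) = phi_1 gamma(1) + phi_2 gamma(2) + c_0
  (E1) gamma(1) = phi_1 gamma(0) + phi_2 gamma(1) + c_1
  (E2) gamma(2) = phi_1 gamma(1) + phi_2 gamma(0)
From (E1): gamma(1) = A gamma(0) + B with
  A = phi_1 / (1 - phi_2) = 0.415 / 1.319 = 0.314632,   B = c_1 / (1 - phi_2) = 0 / 1.319 = 0.
Insert (E2) into (E0): gamma(0) (1 - phi_2^2) = phi_1 (1 + phi_2) gamma(1) + c_0.
  phi_1 (1 + phi_2) = (0.415)(0.681) = 0.282615,   1 - phi_2^2 = 0.898239.
Replace gamma(1) by A gamma(0) + B and collect gamma(0):
  gamma(0) [0.898239 - (0.282615)(0.314632)] = c_0 = 1
  gamma(0) * 0.809319 = 1
  gamma(0) = 1 / 0.809319 = 1.235606.
Therefore gamma(0) = 1.2356 (to 4 decimal places).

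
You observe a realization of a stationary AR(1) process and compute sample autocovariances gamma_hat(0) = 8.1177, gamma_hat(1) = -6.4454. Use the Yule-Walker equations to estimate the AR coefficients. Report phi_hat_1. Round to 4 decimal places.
\hat\phi_{1} = -0.7940

The Yule-Walker equations for an AR(p) process read, in matrix form,
  Gamma_p phi = r_p,   with   (Gamma_p)_{ij} = gamma(|i - j|),
                       (r_p)_i = gamma(i),   i,j = 1..p.
Substitute the sample gammas (Toeplitz matrix and right-hand side of size 1):
  Gamma_p = [[8.1177]]
  r_p     = [-6.4454]
With p = 1 this is the single equation gamma(0) phi_1 = gamma(1):
  phi_hat_1 = gamma(1) / gamma(0) = -6.4454 / 8.1177 = -0.7940.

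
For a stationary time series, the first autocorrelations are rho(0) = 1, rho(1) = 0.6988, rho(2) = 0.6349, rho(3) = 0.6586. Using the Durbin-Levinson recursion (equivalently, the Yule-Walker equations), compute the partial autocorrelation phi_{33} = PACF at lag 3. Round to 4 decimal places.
\phi_{33} = 0.3020

The PACF at lag k is phi_{kk}, the last component of the solution
to the Yule-Walker system G_k phi = r_k where
  (G_k)_{ij} = rho(|i - j|), (r_k)_i = rho(i), i,j = 1..k.
Equivalently, Durbin-Levinson gives phi_{kk} iteratively:
  phi_{11} = rho(1)
  phi_{kk} = [rho(k) - sum_{j=1..k-1} phi_{k-1,j} rho(k-j)]
            / [1 - sum_{j=1..k-1} phi_{k-1,j} rho(j)],
  phi_{k,j} = phi_{k-1,j} - phi_{kk} phi_{k-1,k-j},  j = 1..k-1.
Step k = 1:
  phi_11 = rho(1) = 0.6988.
Step k = 2:
  phi_22 = [rho(2) - phi_11 rho(1)] / [1 - phi_11 rho(1)] = [0.6349 - (0.6988)(0.6988)] / [1 - (0.6988)(0.6988)]
         = 0.14657856 / 0.51167856 = 0.286466.
  Update: phi_21 = phi_11 - phi_22 phi_11 = 0.6988 - (0.286466)(0.6988) = 0.498617.
Step k = 3:
  phi_33 = [rho(3) - phi_21 rho(2) - phi_22 rho(1)] / [1 - phi_21 rho(1) - phi_22 rho(2)]
    numerator   = 0.6586 - (0.498617)(0.6349) - (0.286466)(0.6988) = 0.14184525
    denominator = 1 - (0.498617)(0.6988) - (0.286466)(0.6349) = 0.46968877
  phi_33 = 0.14184525 / 0.46968877 = 0.302.
Therefore phi_{33} = 0.3020.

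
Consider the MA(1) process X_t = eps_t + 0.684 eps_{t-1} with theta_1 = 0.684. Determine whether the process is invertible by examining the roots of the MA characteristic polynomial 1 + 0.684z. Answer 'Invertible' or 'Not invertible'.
\text{Invertible}

The MA(q) characteristic polynomial is P(z) = 1 + 0.684z.
Invertibility requires all roots to lie outside the unit circle, i.e. |z| > 1 for every root.
This is linear in z: 1 + (0.684) z = 0  =>  z = -1/(0.684) = -1.461988,  |z| = 1.461988.
Moduli of all roots: 1.4620.
All moduli strictly greater than 1? Yes.
Verdict: Invertible.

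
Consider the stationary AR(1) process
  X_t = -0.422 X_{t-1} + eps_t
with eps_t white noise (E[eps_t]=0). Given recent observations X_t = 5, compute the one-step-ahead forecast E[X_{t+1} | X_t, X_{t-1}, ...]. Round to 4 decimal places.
E[X_{t+1} \mid \mathcal F_t] = -2.1100

For an AR(p) model X_t = c + sum_i phi_i X_{t-i} + eps_t, the
one-step-ahead conditional mean is
  E[X_{t+1} | X_t, ...] = c + sum_i phi_i X_{t+1-i}.
Substitute known values:
  E[X_{t+1} | ...] = (-0.422) * (5)
                   = -2.1100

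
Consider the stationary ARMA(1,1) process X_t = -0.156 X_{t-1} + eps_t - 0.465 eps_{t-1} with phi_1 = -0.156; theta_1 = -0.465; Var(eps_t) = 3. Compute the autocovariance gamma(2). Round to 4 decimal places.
\gamma(2) = 0.3195

Multiply the model equation by X_{t-k} and take expectations. With theta_0 = psi_0 = 1 and psi_j the MA(infinity) weights, this gives
  gamma(k) - sum_i phi_i gamma(k-i) = c_k,
  c_k = sigma^2 * sum_{j=k..q} theta_j psi_{j-k}   (c_k = 0 for k > q),
using gamma(-m) = gamma(m).
psi-weights needed (psi_j = theta_j + sum_i phi_i psi_{j-i}):
  psi_1 = theta_1 + phi_1 = -0.465 + (-0.156) = -0.621
Right-hand sides:
  c_0 = sigma^2 (1 + theta_1 psi_1) = 3 * (1 + (-0.465)(-0.621)) = 3 * 1.288765 = 3.866295
  c_1 = sigma^2 theta_1 = 3 * (-0.465) = -1.395
  c_2 = 0
Equations for k = 0 and k = 1 (AR order 1):
  gamma(0) = phi_1 gamma(1) + c_0
  gamma(1) = phi_1 gamma(0) + c_1
Substituting the second into the first: gamma(0) (1 - phi_1^2) = c_0 + phi_1 c_1, so
  gamma(0) = (c_0 + phi_1 c_1) / (1 - phi_1^2) = (3.866295 + (-0.156)(-1.395)) / (1 - (-0.156)^2) = 4.083915 / 0.975664 = 4.18578.
  gamma(1) = phi_1 gamma(0) + c_1 = (-0.156)(4.18578) + (-1.395) = -2.047982.
For k = 2 (> q): gamma(2) = phi_1 gamma(1) = (-0.156)(-2.047982) = 0.319485.
Therefore gamma(2) = 0.3195 (to 4 decimal places).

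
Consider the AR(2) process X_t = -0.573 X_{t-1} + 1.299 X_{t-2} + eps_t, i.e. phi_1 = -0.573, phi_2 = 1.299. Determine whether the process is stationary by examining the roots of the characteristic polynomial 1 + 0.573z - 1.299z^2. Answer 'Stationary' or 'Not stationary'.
\text{Not stationary}

The AR(p) characteristic polynomial is P(z) = 1 + 0.573z - 1.299z^2.
Stationarity requires all roots to lie outside the unit circle, i.e. |z| > 1 for every root.
Set 1 + (0.573) z + (-1.299) z^2 = 0, i.e. a z^2 + b z + c = 0 with a = -1.299, b = 0.573, c = 1.
Discriminant D = b^2 - 4ac = (0.573)^2 - 4*(-1.299)*1 = 0.328329 - (-5.196) = 5.524329.
D >= 0, so the roots are real: z = (-b +/- sqrt(D)) / (2a) = (-0.573 +/- 2.350389) / (-2.598).
  z_1 = (-0.573 + 2.350389) / (-2.598) = -0.6841,   |z_1| = 0.6841.
  z_2 = (-0.573 - 2.350389) / (-2.598) = 1.1252,   |z_2| = 1.1252.
Moduli of all roots: 0.6841, 1.1252.
All moduli strictly greater than 1? No.
Verdict: Not stationary.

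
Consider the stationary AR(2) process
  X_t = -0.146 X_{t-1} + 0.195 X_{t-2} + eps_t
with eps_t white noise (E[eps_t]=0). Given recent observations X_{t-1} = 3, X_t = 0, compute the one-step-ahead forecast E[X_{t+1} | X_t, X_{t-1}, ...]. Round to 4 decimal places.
E[X_{t+1} \mid \mathcal F_t] = 0.5850

For an AR(p) model X_t = c + sum_i phi_i X_{t-i} + eps_t, the
one-step-ahead conditional mean is
  E[X_{t+1} | X_t, ...] = c + sum_i phi_i X_{t+1-i}.
Substitute known values:
  E[X_{t+1} | ...] = (-0.146) * (0) + (0.195) * (3)
                   = 0.5850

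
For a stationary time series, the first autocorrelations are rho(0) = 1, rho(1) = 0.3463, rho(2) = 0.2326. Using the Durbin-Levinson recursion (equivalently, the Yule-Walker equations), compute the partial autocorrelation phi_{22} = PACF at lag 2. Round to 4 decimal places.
\phi_{22} = 0.1280

The PACF at lag k is phi_{kk}, the last component of the solution
to the Yule-Walker system G_k phi = r_k where
  (G_k)_{ij} = rho(|i - j|), (r_k)_i = rho(i), i,j = 1..k.
Equivalently, Durbin-Levinson gives phi_{kk} iteratively:
  phi_{11} = rho(1)
  phi_{kk} = [rho(k) - sum_{j=1..k-1} phi_{k-1,j} rho(k-j)]
            / [1 - sum_{j=1..k-1} phi_{k-1,j} rho(j)],
  phi_{k,j} = phi_{k-1,j} - phi_{kk} phi_{k-1,k-j},  j = 1..k-1.
Step k = 1:
  phi_11 = rho(1) = 0.3463.
Step k = 2:
  phi_22 = [rho(2) - phi_11 rho(1)] / [1 - phi_11 rho(1)] = [0.2326 - (0.3463)(0.3463)] / [1 - (0.3463)(0.3463)]
         = 0.11267631 / 0.88007631 = 0.128.
Therefore phi_{22} = 0.1280.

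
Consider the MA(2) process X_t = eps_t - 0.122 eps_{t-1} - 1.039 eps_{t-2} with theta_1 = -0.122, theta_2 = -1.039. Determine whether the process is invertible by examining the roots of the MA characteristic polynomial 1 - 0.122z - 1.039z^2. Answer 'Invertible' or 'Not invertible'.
\text{Not invertible}

The MA(q) characteristic polynomial is P(z) = 1 - 0.122z - 1.039z^2.
Invertibility requires all roots to lie outside the unit circle, i.e. |z| > 1 for every root.
Set 1 + (-0.122) z + (-1.039) z^2 = 0, i.e. a z^2 + b z + c = 0 with a = -1.039, b = -0.122, c = 1.
Discriminant D = b^2 - 4ac = (-0.122)^2 - 4*(-1.039)*1 = 0.014884 - (-4.156) = 4.170884.
D >= 0, so the roots are real: z = (-b +/- sqrt(D)) / (2a) = (0.122 +/- 2.042274) / (-2.078).
  z_1 = (0.122 + 2.042274) / (-2.078) = -1.0415,   |z_1| = 1.0415.
  z_2 = (0.122 - 2.042274) / (-2.078) = 0.9241,   |z_2| = 0.9241.
Moduli of all roots: 1.0415, 0.9241.
All moduli strictly greater than 1? No.
Verdict: Not invertible.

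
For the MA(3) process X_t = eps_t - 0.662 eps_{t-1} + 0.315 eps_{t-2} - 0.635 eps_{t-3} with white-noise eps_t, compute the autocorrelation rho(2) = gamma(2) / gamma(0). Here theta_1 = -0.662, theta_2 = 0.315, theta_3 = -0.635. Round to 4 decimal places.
\rho(2) = 0.3789

For an MA(q) process with theta_0 = 1, the autocovariance is
  gamma(k) = sigma^2 * sum_{i=0..q-k} theta_i * theta_{i+k},
and rho(k) = gamma(k) / gamma(0). Sigma^2 cancels.
  numerator   = (1)*(0.315) + (-0.662)*(-0.635) = 0.73537.
  denominator = (1)^2 + (-0.662)^2 + (0.315)^2 + (-0.635)^2 = 1.940694.
  rho(2) = 0.73537 / 1.940694 = 0.3789.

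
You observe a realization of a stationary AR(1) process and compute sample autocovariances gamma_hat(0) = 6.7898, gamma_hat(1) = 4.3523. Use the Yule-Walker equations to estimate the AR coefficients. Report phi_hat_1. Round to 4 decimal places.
\hat\phi_{1} = 0.6410

The Yule-Walker equations for an AR(p) process read, in matrix form,
  Gamma_p phi = r_p,   with   (Gamma_p)_{ij} = gamma(|i - j|),
                       (r_p)_i = gamma(i),   i,j = 1..p.
Substitute the sample gammas (Toeplitz matrix and right-hand side of size 1):
  Gamma_p = [[6.7898]]
  r_p     = [4.3523]
With p = 1 this is the single equation gamma(0) phi_1 = gamma(1):
  phi_hat_1 = gamma(1) / gamma(0) = 4.3523 / 6.7898 = 0.6410.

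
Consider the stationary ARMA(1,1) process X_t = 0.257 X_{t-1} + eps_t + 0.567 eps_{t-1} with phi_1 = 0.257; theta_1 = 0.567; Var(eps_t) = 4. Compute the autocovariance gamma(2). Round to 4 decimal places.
\gamma(2) = 1.0391

Multiply the model equation by X_{t-k} and take expectations. With theta_0 = psi_0 = 1 and psi_j the MA(infinity) weights, this gives
  gamma(k) - sum_i phi_i gamma(k-i) = c_k,
  c_k = sigma^2 * sum_{j=k..q} theta_j psi_{j-k}   (c_k = 0 for k > q),
using gamma(-m) = gamma(m).
psi-weights needed (psi_j = theta_j + sum_i phi_i psi_{j-i}):
  psi_1 = theta_1 + phi_1 = 0.567 + (0.257) = 0.824
Right-hand sides:
  c_0 = sigma^2 (1 + theta_1 psi_1) = 4 * (1 + (0.567)(0.824)) = 4 * 1.467208 = 5.868832
  c_1 = sigma^2 theta_1 = 4 * (0.567) = 2.268
  c_2 = 0
Equations for k = 0 and k = 1 (AR order 1):
  gamma(0) = phi_1 gamma(1) + c_0
  gamma(1) = phi_1 gamma(0) + c_1
Substituting the second into the first: gamma(0) (1 - phi_1^2) = c_0 + phi_1 c_1, so
  gamma(0) = (c_0 + phi_1 c_1) / (1 - phi_1^2) = (5.868832 + (0.257)(2.268)) / (1 - (0.257)^2) = 6.451708 / 0.933951 = 6.907973.
  gamma(1) = phi_1 gamma(0) + c_1 = (0.257)(6.907973) + (2.268) = 4.043349.
For k = 2 (> q): gamma(2) = phi_1 gamma(1) = (0.257)(4.043349) = 1.039141.
Therefore gamma(2) = 1.0391 (to 4 decimal places).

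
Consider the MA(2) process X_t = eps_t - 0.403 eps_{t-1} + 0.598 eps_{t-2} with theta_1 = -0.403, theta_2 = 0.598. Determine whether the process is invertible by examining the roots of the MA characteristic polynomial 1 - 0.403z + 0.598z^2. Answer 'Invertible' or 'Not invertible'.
\text{Invertible}

The MA(q) characteristic polynomial is P(z) = 1 - 0.403z + 0.598z^2.
Invertibility requires all roots to lie outside the unit circle, i.e. |z| > 1 for every root.
Set 1 + (-0.403) z + (0.598) z^2 = 0, i.e. a z^2 + b z + c = 0 with a = 0.598, b = -0.403, c = 1.
Discriminant D = b^2 - 4ac = (-0.403)^2 - 4*(0.598)*1 = 0.162409 - (2.392) = -2.229591.
D < 0, so the roots are the complex-conjugate pair z = (-b +/- i sqrt(-D)) / (2a) = 0.337 +/- 1.2485i.
For a conjugate pair |z|^2 = z * conj(z) = (product of roots) = c/a = 1/(0.598) = 1.672241, so |z| = sqrt(1.672241) = 1.2932 for both roots.
Moduli of all roots: 1.2932, 1.2932.
All moduli strictly greater than 1? Yes.
Verdict: Invertible.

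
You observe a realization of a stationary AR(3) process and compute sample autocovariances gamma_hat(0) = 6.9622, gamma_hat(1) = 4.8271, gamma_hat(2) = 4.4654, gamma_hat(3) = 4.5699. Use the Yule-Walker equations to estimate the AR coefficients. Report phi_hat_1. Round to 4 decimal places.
\hat\phi_{1} = 0.3900

The Yule-Walker equations for an AR(p) process read, in matrix form,
  Gamma_p phi = r_p,   with   (Gamma_p)_{ij} = gamma(|i - j|),
                       (r_p)_i = gamma(i),   i,j = 1..p.
Substitute the sample gammas (Toeplitz matrix and right-hand side of size 3):
  Gamma_p = [[6.9622, 4.8271, 4.4654], [4.8271, 6.9622, 4.8271], [4.4654, 4.8271, 6.9622]]
  r_p     = [4.8271, 4.4654, 4.5699]
Written out (R1..R3):
  (R1) 6.9622 phi_1 + 4.8271 phi_2 + 4.4654 phi_3 = 4.8271
  (R2) 4.8271 phi_1 + 6.9622 phi_2 + 4.8271 phi_3 = 4.4654
  (R3) 4.4654 phi_1 + 4.8271 phi_2 + 6.9622 phi_3 = 4.5699
Gaussian elimination:
  R2 <- R2 - (4.8271/6.9622) R1 = R2 - (0.69333) R1:  3.615428 phi_2 + 1.731106 phi_3 = 1.118628
  R3 <- R3 - (4.4654/6.9622) R1 = R3 - (0.641378) R1:  1.731106 phi_2 + 4.098192 phi_3 = 1.473906
  R3 <- R3 - (1.731106/3.615428) R2 = R3 - (0.478811) R2:  3.26932 phi_3 = 0.938294
Back-substitution:
  phi_hat_3 = 0.938294 / 3.26932 = 0.287
  phi_hat_2 = (1.118628 - (1.731106)(0.287)) / 3.615428 = 0.171985
  phi_hat_1 = (4.8271 - (4.8271)(0.171985) - (4.4654)(0.287)) / 6.9622 = 0.390012
So phi_hat = [0.3900, 0.1720, 0.2870].
Therefore phi_hat_1 = 0.3900.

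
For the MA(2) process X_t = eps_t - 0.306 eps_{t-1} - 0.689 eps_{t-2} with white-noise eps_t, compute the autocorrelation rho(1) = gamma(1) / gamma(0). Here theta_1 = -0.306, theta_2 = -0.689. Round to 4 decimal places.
\rho(1) = -0.0607

For an MA(q) process with theta_0 = 1, the autocovariance is
  gamma(k) = sigma^2 * sum_{i=0..q-k} theta_i * theta_{i+k},
and rho(k) = gamma(k) / gamma(0). Sigma^2 cancels.
  numerator   = (1)*(-0.306) + (-0.306)*(-0.689) = -0.095166.
  denominator = (1)^2 + (-0.306)^2 + (-0.689)^2 = 1.568357.
  rho(1) = -0.095166 / 1.568357 = -0.0607.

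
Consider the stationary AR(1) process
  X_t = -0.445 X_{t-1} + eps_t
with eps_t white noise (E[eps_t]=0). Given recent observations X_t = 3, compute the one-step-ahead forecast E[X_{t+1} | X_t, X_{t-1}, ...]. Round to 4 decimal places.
E[X_{t+1} \mid \mathcal F_t] = -1.3350

For an AR(p) model X_t = c + sum_i phi_i X_{t-i} + eps_t, the
one-step-ahead conditional mean is
  E[X_{t+1} | X_t, ...] = c + sum_i phi_i X_{t+1-i}.
Substitute known values:
  E[X_{t+1} | ...] = (-0.445) * (3)
                   = -1.3350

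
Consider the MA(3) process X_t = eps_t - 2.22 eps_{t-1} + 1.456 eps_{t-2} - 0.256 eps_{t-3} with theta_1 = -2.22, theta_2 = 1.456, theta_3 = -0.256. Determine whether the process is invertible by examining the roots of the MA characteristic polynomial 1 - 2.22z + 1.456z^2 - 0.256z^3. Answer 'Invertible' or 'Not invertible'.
\text{Not invertible}

The MA(q) characteristic polynomial is P(z) = 1 - 2.22z + 1.456z^2 - 0.256z^3.
Invertibility requires all roots to lie outside the unit circle, i.e. |z| > 1 for every root.
Degree 3: look for a simple real root z0 first, then factor out (1 - z/z0) and solve the remaining quadratic.
Testing z0 = 1.25: P(1.25) = 1 + (-2.22)(1.25) + (1.456)(1.25)^2 + (-0.256)(1.25)^3
  = 1 + (-2.775) + (2.275) + (-0.5) = 0.  So z_0 = 1.25 is a root, |z_0| = 1.25.
Divide out the factor (1 - 0.8 z) = (1 - z/z0) (since 1/z0 = 0.8):
  P(z) = (1 - 0.8 z)(1 + (-1.42) z + (0.32) z^2)
  [check: z-coef -1.42 - (0.8) = -2.22; z^2-coef 0.32 - (0.8)(-1.42) = 1.456; z^3-coef -(0.8)(0.32) = -0.256.]
Remaining roots from the quadratic factor 1 + (-1.42) z + (0.32) z^2:
  Set 1 + (-1.42) z + (0.32) z^2 = 0, i.e. a z^2 + b z + c = 0 with a = 0.32, b = -1.42, c = 1.
  Discriminant D = b^2 - 4ac = (-1.42)^2 - 4*(0.32)*1 = 2.0164 - (1.28) = 0.7364.
  D >= 0, so the roots are real: z = (-b +/- sqrt(D)) / (2a) = (1.42 +/- 0.858138) / (0.64).
    z_1 = (1.42 + 0.858138) / (0.64) = 3.5596,   |z_1| = 3.5596.
    z_2 = (1.42 - 0.858138) / (0.64) = 0.8779,   |z_2| = 0.8779.
Moduli of all roots: 1.2500, 3.5596, 0.8779.
All moduli strictly greater than 1? No.
Verdict: Not invertible.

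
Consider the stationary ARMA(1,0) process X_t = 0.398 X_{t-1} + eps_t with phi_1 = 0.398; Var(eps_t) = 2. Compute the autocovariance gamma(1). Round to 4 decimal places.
\gamma(1) = 0.9458

Multiply the model equation by X_{t-k} and take expectations. With theta_0 = psi_0 = 1 and psi_j the MA(infinity) weights, this gives
  gamma(k) - sum_i phi_i gamma(k-i) = c_k,
  c_k = sigma^2 * sum_{j=k..q} theta_j psi_{j-k}   (c_k = 0 for k > q),
using gamma(-m) = gamma(m).
Pure AR (q = 0): c_0 = sigma^2 = 2, c_k = 0 for k >= 1.
Equations for k = 0 and k = 1 (AR order 1):
  gamma(0) = phi_1 gamma(1) + c_0
  gamma(1) = phi_1 gamma(0) + c_1
Substituting the second into the first: gamma(0) (1 - phi_1^2) = c_0 + phi_1 c_1, so
  gamma(0) = c_0 / (1 - phi_1^2) = 2 / (1 - (0.398)^2) = 2 / 0.841596 = 2.376437.
  gamma(1) = phi_1 gamma(0) = (0.398)(2.376437) = 0.945822.
Therefore gamma(1) = 0.9458 (to 4 decimal places).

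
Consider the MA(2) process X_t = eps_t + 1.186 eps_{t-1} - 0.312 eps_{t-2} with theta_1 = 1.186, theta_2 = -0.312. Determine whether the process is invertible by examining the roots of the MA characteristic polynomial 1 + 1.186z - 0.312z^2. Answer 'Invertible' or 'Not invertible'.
\text{Not invertible}

The MA(q) characteristic polynomial is P(z) = 1 + 1.186z - 0.312z^2.
Invertibility requires all roots to lie outside the unit circle, i.e. |z| > 1 for every root.
Set 1 + (1.186) z + (-0.312) z^2 = 0, i.e. a z^2 + b z + c = 0 with a = -0.312, b = 1.186, c = 1.
Discriminant D = b^2 - 4ac = (1.186)^2 - 4*(-0.312)*1 = 1.406596 - (-1.248) = 2.654596.
D >= 0, so the roots are real: z = (-b +/- sqrt(D)) / (2a) = (-1.186 +/- 1.629293) / (-0.624).
  z_1 = (-1.186 + 1.629293) / (-0.624) = -0.7104,   |z_1| = 0.7104.
  z_2 = (-1.186 - 1.629293) / (-0.624) = 4.5117,   |z_2| = 4.5117.
Moduli of all roots: 0.7104, 4.5117.
All moduli strictly greater than 1? No.
Verdict: Not invertible.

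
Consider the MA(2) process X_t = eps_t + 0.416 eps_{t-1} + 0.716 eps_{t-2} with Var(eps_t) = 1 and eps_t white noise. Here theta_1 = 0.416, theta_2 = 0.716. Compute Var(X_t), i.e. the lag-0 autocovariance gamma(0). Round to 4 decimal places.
\gamma(0) = 1.6857

For an MA(q) process X_t = eps_t + sum_i theta_i eps_{t-i} with
Var(eps_t) = sigma^2, the variance is
  gamma(0) = sigma^2 * (1 + sum_i theta_i^2).
  sum_i theta_i^2 = (0.416)^2 + (0.716)^2 = 0.173056 + 0.512656 = 0.685712.
  gamma(0) = 1 * (1 + 0.685712) = 1 * 1.685712 = 1.685712, which rounds to 1.6857.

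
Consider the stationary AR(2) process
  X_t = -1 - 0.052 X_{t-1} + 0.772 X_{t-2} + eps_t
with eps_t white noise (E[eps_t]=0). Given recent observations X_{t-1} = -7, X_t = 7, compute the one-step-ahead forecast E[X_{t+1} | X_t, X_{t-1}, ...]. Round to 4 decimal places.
E[X_{t+1} \mid \mathcal F_t] = -6.7680

For an AR(p) model X_t = c + sum_i phi_i X_{t-i} + eps_t, the
one-step-ahead conditional mean is
  E[X_{t+1} | X_t, ...] = c + sum_i phi_i X_{t+1-i}.
Substitute known values:
  E[X_{t+1} | ...] = -1 + (-0.052) * (7) + (0.772) * (-7)
                   = -6.7680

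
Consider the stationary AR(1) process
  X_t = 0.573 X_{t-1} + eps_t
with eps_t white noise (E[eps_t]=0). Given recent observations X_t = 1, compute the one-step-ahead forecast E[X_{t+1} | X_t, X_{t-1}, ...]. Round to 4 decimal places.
E[X_{t+1} \mid \mathcal F_t] = 0.5730

For an AR(p) model X_t = c + sum_i phi_i X_{t-i} + eps_t, the
one-step-ahead conditional mean is
  E[X_{t+1} | X_t, ...] = c + sum_i phi_i X_{t+1-i}.
Substitute known values:
  E[X_{t+1} | ...] = (0.573) * (1)
                   = 0.5730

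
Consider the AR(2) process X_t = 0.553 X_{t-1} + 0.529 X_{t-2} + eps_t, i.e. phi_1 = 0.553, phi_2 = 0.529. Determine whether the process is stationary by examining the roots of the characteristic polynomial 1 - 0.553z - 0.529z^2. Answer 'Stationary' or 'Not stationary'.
\text{Not stationary}

The AR(p) characteristic polynomial is P(z) = 1 - 0.553z - 0.529z^2.
Stationarity requires all roots to lie outside the unit circle, i.e. |z| > 1 for every root.
Set 1 + (-0.553) z + (-0.529) z^2 = 0, i.e. a z^2 + b z + c = 0 with a = -0.529, b = -0.553, c = 1.
Discriminant D = b^2 - 4ac = (-0.553)^2 - 4*(-0.529)*1 = 0.305809 - (-2.116) = 2.421809.
D >= 0, so the roots are real: z = (-b +/- sqrt(D)) / (2a) = (0.553 +/- 1.556216) / (-1.058).
  z_1 = (0.553 + 1.556216) / (-1.058) = -1.9936,   |z_1| = 1.9936.
  z_2 = (0.553 - 1.556216) / (-1.058) = 0.9482,   |z_2| = 0.9482.
Moduli of all roots: 1.9936, 0.9482.
All moduli strictly greater than 1? No.
Verdict: Not stationary.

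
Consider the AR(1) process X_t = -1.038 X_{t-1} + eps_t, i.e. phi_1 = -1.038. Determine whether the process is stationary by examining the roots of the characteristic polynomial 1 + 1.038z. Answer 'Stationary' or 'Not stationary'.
\text{Not stationary}

The AR(p) characteristic polynomial is P(z) = 1 + 1.038z.
Stationarity requires all roots to lie outside the unit circle, i.e. |z| > 1 for every root.
This is linear in z: 1 + (1.038) z = 0  =>  z = -1/(1.038) = -0.963391,  |z| = 0.963391.
Moduli of all roots: 0.9634.
All moduli strictly greater than 1? No.
Verdict: Not stationary.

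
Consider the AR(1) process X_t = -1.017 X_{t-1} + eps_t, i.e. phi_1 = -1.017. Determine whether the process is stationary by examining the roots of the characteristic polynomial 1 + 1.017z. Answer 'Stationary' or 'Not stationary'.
\text{Not stationary}

The AR(p) characteristic polynomial is P(z) = 1 + 1.017z.
Stationarity requires all roots to lie outside the unit circle, i.e. |z| > 1 for every root.
This is linear in z: 1 + (1.017) z = 0  =>  z = -1/(1.017) = -0.983284,  |z| = 0.983284.
Moduli of all roots: 0.9833.
All moduli strictly greater than 1? No.
Verdict: Not stationary.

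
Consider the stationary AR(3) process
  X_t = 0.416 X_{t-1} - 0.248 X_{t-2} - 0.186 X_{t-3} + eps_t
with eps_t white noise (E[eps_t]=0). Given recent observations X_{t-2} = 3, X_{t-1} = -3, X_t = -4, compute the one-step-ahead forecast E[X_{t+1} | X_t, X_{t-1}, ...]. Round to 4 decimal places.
E[X_{t+1} \mid \mathcal F_t] = -1.4780

For an AR(p) model X_t = c + sum_i phi_i X_{t-i} + eps_t, the
one-step-ahead conditional mean is
  E[X_{t+1} | X_t, ...] = c + sum_i phi_i X_{t+1-i}.
Substitute known values:
  E[X_{t+1} | ...] = (0.416) * (-4) + (-0.248) * (-3) + (-0.186) * (3)
                   = -1.4780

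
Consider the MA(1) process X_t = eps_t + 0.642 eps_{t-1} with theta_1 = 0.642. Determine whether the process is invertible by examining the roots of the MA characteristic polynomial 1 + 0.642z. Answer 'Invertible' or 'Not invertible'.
\text{Invertible}

The MA(q) characteristic polynomial is P(z) = 1 + 0.642z.
Invertibility requires all roots to lie outside the unit circle, i.e. |z| > 1 for every root.
This is linear in z: 1 + (0.642) z = 0  =>  z = -1/(0.642) = -1.557632,  |z| = 1.557632.
Moduli of all roots: 1.5576.
All moduli strictly greater than 1? Yes.
Verdict: Invertible.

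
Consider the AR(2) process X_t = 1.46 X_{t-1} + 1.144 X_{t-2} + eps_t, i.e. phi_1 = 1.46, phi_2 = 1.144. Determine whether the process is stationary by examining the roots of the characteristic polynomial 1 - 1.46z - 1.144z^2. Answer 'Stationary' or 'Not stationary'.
\text{Not stationary}

The AR(p) characteristic polynomial is P(z) = 1 - 1.46z - 1.144z^2.
Stationarity requires all roots to lie outside the unit circle, i.e. |z| > 1 for every root.
Set 1 + (-1.46) z + (-1.144) z^2 = 0, i.e. a z^2 + b z + c = 0 with a = -1.144, b = -1.46, c = 1.
Discriminant D = b^2 - 4ac = (-1.46)^2 - 4*(-1.144)*1 = 2.1316 - (-4.576) = 6.7076.
D >= 0, so the roots are real: z = (-b +/- sqrt(D)) / (2a) = (1.46 +/- 2.589903) / (-2.288).
  z_1 = (1.46 + 2.589903) / (-2.288) = -1.7701,   |z_1| = 1.7701.
  z_2 = (1.46 - 2.589903) / (-2.288) = 0.4938,   |z_2| = 0.4938.
Moduli of all roots: 1.7701, 0.4938.
All moduli strictly greater than 1? No.
Verdict: Not stationary.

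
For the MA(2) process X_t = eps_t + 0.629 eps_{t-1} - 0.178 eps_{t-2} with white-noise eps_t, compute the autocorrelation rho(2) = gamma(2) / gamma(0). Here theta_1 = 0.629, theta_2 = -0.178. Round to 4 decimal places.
\rho(2) = -0.1247

For an MA(q) process with theta_0 = 1, the autocovariance is
  gamma(k) = sigma^2 * sum_{i=0..q-k} theta_i * theta_{i+k},
and rho(k) = gamma(k) / gamma(0). Sigma^2 cancels.
  numerator   = (1)*(-0.178) = -0.178.
  denominator = (1)^2 + (0.629)^2 + (-0.178)^2 = 1.427325.
  rho(2) = -0.178 / 1.427325 = -0.1247.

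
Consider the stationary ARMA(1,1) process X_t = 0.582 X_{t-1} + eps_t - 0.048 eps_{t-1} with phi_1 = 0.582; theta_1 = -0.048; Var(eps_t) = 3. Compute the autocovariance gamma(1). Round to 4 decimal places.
\gamma(1) = 2.3549

Multiply the model equation by X_{t-k} and take expectations. With theta_0 = psi_0 = 1 and psi_j the MA(infinity) weights, this gives
  gamma(k) - sum_i phi_i gamma(k-i) = c_k,
  c_k = sigma^2 * sum_{j=k..q} theta_j psi_{j-k}   (c_k = 0 for k > q),
using gamma(-m) = gamma(m).
psi-weights needed (psi_j = theta_j + sum_i phi_i psi_{j-i}):
  psi_1 = theta_1 + phi_1 = -0.048 + (0.582) = 0.534
Right-hand sides:
  c_0 = sigma^2 (1 + theta_1 psi_1) = 3 * (1 + (-0.048)(0.534)) = 3 * 0.974368 = 2.923104
  c_1 = sigma^2 theta_1 = 3 * (-0.048) = -0.144
  c_2 = 0
Equations for k = 0 and k = 1 (AR order 1):
  gamma(0) = phi_1 gamma(1) + c_0
  gamma(1) = phi_1 gamma(0) + c_1
Substituting the second into the first: gamma(0) (1 - phi_1^2) = c_0 + phi_1 c_1, so
  gamma(0) = (c_0 + phi_1 c_1) / (1 - phi_1^2) = (2.923104 + (0.582)(-0.144)) / (1 - (0.582)^2) = 2.839296 / 0.661276 = 4.293663.
  gamma(1) = phi_1 gamma(0) + c_1 = (0.582)(4.293663) + (-0.144) = 2.354912.
Therefore gamma(1) = 2.3549 (to 4 decimal places).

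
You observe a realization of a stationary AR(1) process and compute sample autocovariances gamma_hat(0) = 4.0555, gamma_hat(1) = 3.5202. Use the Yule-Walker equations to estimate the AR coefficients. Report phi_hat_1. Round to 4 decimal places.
\hat\phi_{1} = 0.8680

The Yule-Walker equations for an AR(p) process read, in matrix form,
  Gamma_p phi = r_p,   with   (Gamma_p)_{ij} = gamma(|i - j|),
                       (r_p)_i = gamma(i),   i,j = 1..p.
Substitute the sample gammas (Toeplitz matrix and right-hand side of size 1):
  Gamma_p = [[4.0555]]
  r_p     = [3.5202]
With p = 1 this is the single equation gamma(0) phi_1 = gamma(1):
  phi_hat_1 = gamma(1) / gamma(0) = 3.5202 / 4.0555 = 0.8680.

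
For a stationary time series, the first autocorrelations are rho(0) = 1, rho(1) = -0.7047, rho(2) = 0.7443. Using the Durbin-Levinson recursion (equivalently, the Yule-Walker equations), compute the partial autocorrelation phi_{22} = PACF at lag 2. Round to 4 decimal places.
\phi_{22} = 0.4921

The PACF at lag k is phi_{kk}, the last component of the solution
to the Yule-Walker system G_k phi = r_k where
  (G_k)_{ij} = rho(|i - j|), (r_k)_i = rho(i), i,j = 1..k.
Equivalently, Durbin-Levinson gives phi_{kk} iteratively:
  phi_{11} = rho(1)
  phi_{kk} = [rho(k) - sum_{j=1..k-1} phi_{k-1,j} rho(k-j)]
            / [1 - sum_{j=1..k-1} phi_{k-1,j} rho(j)],
  phi_{k,j} = phi_{k-1,j} - phi_{kk} phi_{k-1,k-j},  j = 1..k-1.
Step k = 1:
  phi_11 = rho(1) = -0.7047.
Step k = 2:
  phi_22 = [rho(2) - phi_11 rho(1)] / [1 - phi_11 rho(1)] = [0.7443 - (-0.7047)(-0.7047)] / [1 - (-0.7047)(-0.7047)]
         = 0.24769791 / 0.50339791 = 0.4921.
Therefore phi_{22} = 0.4921.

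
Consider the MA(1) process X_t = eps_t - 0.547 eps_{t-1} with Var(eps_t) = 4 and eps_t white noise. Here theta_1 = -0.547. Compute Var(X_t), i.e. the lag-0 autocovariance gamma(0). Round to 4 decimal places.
\gamma(0) = 5.1968

For an MA(q) process X_t = eps_t + sum_i theta_i eps_{t-i} with
Var(eps_t) = sigma^2, the variance is
  gamma(0) = sigma^2 * (1 + sum_i theta_i^2).
  sum_i theta_i^2 = (-0.547)^2 = 0.299209.
  gamma(0) = 4 * (1 + 0.299209) = 4 * 1.299209 = 5.196836, which rounds to 5.1968.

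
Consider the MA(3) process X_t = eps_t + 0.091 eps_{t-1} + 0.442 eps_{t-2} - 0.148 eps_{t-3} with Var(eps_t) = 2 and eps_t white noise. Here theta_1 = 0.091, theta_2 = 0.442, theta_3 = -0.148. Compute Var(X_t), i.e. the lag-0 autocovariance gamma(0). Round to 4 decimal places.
\gamma(0) = 2.4511

For an MA(q) process X_t = eps_t + sum_i theta_i eps_{t-i} with
Var(eps_t) = sigma^2, the variance is
  gamma(0) = sigma^2 * (1 + sum_i theta_i^2).
  sum_i theta_i^2 = (0.091)^2 + (0.442)^2 + (-0.148)^2 = 0.008281 + 0.195364 + 0.021904 = 0.225549.
  gamma(0) = 2 * (1 + 0.225549) = 2 * 1.225549 = 2.451098, which rounds to 2.4511.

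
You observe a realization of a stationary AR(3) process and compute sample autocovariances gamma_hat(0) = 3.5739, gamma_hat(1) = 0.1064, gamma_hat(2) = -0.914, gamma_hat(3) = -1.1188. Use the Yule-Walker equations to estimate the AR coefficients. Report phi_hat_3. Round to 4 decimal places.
\hat\phi_{3} = -0.3170

The Yule-Walker equations for an AR(p) process read, in matrix form,
  Gamma_p phi = r_p,   with   (Gamma_p)_{ij} = gamma(|i - j|),
                       (r_p)_i = gamma(i),   i,j = 1..p.
Substitute the sample gammas (Toeplitz matrix and right-hand side of size 3):
  Gamma_p = [[3.5739, 0.1064, -0.914], [0.1064, 3.5739, 0.1064], [-0.914, 0.1064, 3.5739]]
  r_p     = [0.1064, -0.914, -1.1188]
Written out (R1..R3):
  (R1) 3.5739 phi_1 + 0.1064 phi_2 - 0.914 phi_3 = 0.1064
  (R2) 0.1064 phi_1 + 3.5739 phi_2 + 0.1064 phi_3 = -0.914
  (R3) -0.914 phi_1 + 0.1064 phi_2 + 3.5739 phi_3 = -1.1188
Gaussian elimination:
  R2 <- R2 - (0.1064/3.5739) R1 = R2 - (0.029771) R1:  3.570732 phi_2 + 0.133611 phi_3 = -0.917168
  R3 <- R3 - (-0.914/3.5739) R1 = R3 - (-0.255743) R1:  0.133611 phi_2 + 3.340151 phi_3 = -1.091589
  R3 <- R3 - (0.133611/3.570732) R2 = R3 - (0.037418) R2:  3.335151 phi_3 = -1.05727
Back-substitution:
  phi_hat_3 = -1.05727 / 3.335151 = -0.317008
  phi_hat_2 = (-0.917168 - (0.133611)(-0.317008)) / 3.570732 = -0.244995
  phi_hat_1 = (0.1064 - (0.1064)(-0.244995) - (-0.914)(-0.317008)) / 3.5739 = -0.044007
So phi_hat = [-0.0440, -0.2450, -0.3170].
Therefore phi_hat_3 = -0.3170.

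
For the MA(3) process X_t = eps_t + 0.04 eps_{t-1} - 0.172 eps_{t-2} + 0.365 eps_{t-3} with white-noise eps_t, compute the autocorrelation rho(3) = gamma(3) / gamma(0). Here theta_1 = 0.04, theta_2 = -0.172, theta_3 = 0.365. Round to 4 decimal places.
\rho(3) = 0.3135

For an MA(q) process with theta_0 = 1, the autocovariance is
  gamma(k) = sigma^2 * sum_{i=0..q-k} theta_i * theta_{i+k},
and rho(k) = gamma(k) / gamma(0). Sigma^2 cancels.
  numerator   = (1)*(0.365) = 0.365.
  denominator = (1)^2 + (0.04)^2 + (-0.172)^2 + (0.365)^2 = 1.164409.
  rho(3) = 0.365 / 1.164409 = 0.3135.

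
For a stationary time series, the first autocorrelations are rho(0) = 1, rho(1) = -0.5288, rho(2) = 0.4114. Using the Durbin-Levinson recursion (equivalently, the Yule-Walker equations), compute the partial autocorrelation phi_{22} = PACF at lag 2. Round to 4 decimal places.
\phi_{22} = 0.1829

The PACF at lag k is phi_{kk}, the last component of the solution
to the Yule-Walker system G_k phi = r_k where
  (G_k)_{ij} = rho(|i - j|), (r_k)_i = rho(i), i,j = 1..k.
Equivalently, Durbin-Levinson gives phi_{kk} iteratively:
  phi_{11} = rho(1)
  phi_{kk} = [rho(k) - sum_{j=1..k-1} phi_{k-1,j} rho(k-j)]
            / [1 - sum_{j=1..k-1} phi_{k-1,j} rho(j)],
  phi_{k,j} = phi_{k-1,j} - phi_{kk} phi_{k-1,k-j},  j = 1..k-1.
Step k = 1:
  phi_11 = rho(1) = -0.5288.
Step k = 2:
  phi_22 = [rho(2) - phi_11 rho(1)] / [1 - phi_11 rho(1)] = [0.4114 - (-0.5288)(-0.5288)] / [1 - (-0.5288)(-0.5288)]
         = 0.13177056 / 0.72037056 = 0.1829.
Therefore phi_{22} = 0.1829.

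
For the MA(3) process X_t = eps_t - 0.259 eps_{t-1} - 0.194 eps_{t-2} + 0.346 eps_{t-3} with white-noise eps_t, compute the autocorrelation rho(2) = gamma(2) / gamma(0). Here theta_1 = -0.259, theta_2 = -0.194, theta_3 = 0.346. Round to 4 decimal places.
\rho(2) = -0.2316

For an MA(q) process with theta_0 = 1, the autocovariance is
  gamma(k) = sigma^2 * sum_{i=0..q-k} theta_i * theta_{i+k},
and rho(k) = gamma(k) / gamma(0). Sigma^2 cancels.
  numerator   = (1)*(-0.194) + (-0.259)*(0.346) = -0.283614.
  denominator = (1)^2 + (-0.259)^2 + (-0.194)^2 + (0.346)^2 = 1.224433.
  rho(2) = -0.283614 / 1.224433 = -0.2316.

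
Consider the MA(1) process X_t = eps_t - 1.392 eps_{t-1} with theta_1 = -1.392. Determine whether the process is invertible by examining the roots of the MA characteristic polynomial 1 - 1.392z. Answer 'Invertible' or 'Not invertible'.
\text{Not invertible}

The MA(q) characteristic polynomial is P(z) = 1 - 1.392z.
Invertibility requires all roots to lie outside the unit circle, i.e. |z| > 1 for every root.
This is linear in z: 1 + (-1.392) z = 0  =>  z = -1/(-1.392) = 0.718391,  |z| = 0.718391.
Moduli of all roots: 0.7184.
All moduli strictly greater than 1? No.
Verdict: Not invertible.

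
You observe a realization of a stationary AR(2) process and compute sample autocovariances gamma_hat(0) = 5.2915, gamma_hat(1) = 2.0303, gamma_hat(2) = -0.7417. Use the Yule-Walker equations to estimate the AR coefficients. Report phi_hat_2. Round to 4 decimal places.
\hat\phi_{2} = -0.3370

The Yule-Walker equations for an AR(p) process read, in matrix form,
  Gamma_p phi = r_p,   with   (Gamma_p)_{ij} = gamma(|i - j|),
                       (r_p)_i = gamma(i),   i,j = 1..p.
Substitute the sample gammas (Toeplitz matrix and right-hand side of size 2):
  Gamma_p = [[5.2915, 2.0303], [2.0303, 5.2915]]
  r_p     = [2.0303, -0.7417]
Written out:
  5.2915 phi_1 + 2.0303 phi_2 = 2.0303
  2.0303 phi_1 + 5.2915 phi_2 = -0.7417
Solve by Cramer's rule:
  det = gamma(0)^2 - gamma(1)^2 = (5.2915)^2 - (2.0303)^2 = 27.99997225 - 4.12211809 = 23.87785416
  phi_hat_1 = [gamma(1) gamma(0) - gamma(1) gamma(2)] / det = [(2.0303)(5.2915) - (2.0303)(-0.7417)] / 23.87785416 = 12.24920596 / 23.87785416 = 0.513
  phi_hat_2 = [gamma(0) gamma(2) - gamma(1)^2] / det = [(5.2915)(-0.7417) - (2.0303)^2] / 23.87785416 = -8.04682364 / 23.87785416 = -0.337
So phi_hat = [0.5130, -0.3370].
Therefore phi_hat_2 = -0.3370.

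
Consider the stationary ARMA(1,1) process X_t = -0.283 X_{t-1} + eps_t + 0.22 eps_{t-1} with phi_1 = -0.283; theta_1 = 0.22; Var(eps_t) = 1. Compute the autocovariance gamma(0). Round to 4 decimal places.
\gamma(0) = 1.0043

Multiply the model equation by X_{t-k} and take expectations. With theta_0 = psi_0 = 1 and psi_j the MA(infinity) weights, this gives
  gamma(k) - sum_i phi_i gamma(k-i) = c_k,
  c_k = sigma^2 * sum_{j=k..q} theta_j psi_{j-k}   (c_k = 0 for k > q),
using gamma(-m) = gamma(m).
psi-weights needed (psi_j = theta_j + sum_i phi_i psi_{j-i}):
  psi_1 = theta_1 + phi_1 = 0.22 + (-0.283) = -0.063
Right-hand sides:
  c_0 = sigma^2 (1 + theta_1 psi_1) = 1 * (1 + (0.22)(-0.063)) = 1 * 0.98614 = 0.98614
  c_1 = sigma^2 theta_1 = 1 * (0.22) = 0.22
  c_2 = 0
Equations for k = 0 and k = 1 (AR order 1):
  gamma(0) = phi_1 gamma(1) + c_0
  gamma(1) = phi_1 gamma(0) + c_1
Substituting the second into the first: gamma(0) (1 - phi_1^2) = c_0 + phi_1 c_1, so
  gamma(0) = (c_0 + phi_1 c_1) / (1 - phi_1^2) = (0.98614 + (-0.283)(0.22)) / (1 - (-0.283)^2) = 0.92388 / 0.919911 = 1.004315.
Therefore gamma(0) = 1.0043 (to 4 decimal places).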